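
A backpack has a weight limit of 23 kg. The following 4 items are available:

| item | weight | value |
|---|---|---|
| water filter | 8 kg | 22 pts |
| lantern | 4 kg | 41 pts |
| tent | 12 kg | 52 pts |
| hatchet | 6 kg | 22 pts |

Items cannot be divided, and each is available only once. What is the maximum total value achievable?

115 pts

Check high-value combinations within 23 kg:
- lantern+tent+hatchet: weight 4+12+6=22, value 41+52+22=115
- lantern+tent: weight 4+12=16, value 41+52=93
- water filter+lantern+hatchet: weight 8+4+6=18, value 22+41+22=85
- tent+hatchet: weight 12+6=18, value 52+22=74
Best: 115 pts.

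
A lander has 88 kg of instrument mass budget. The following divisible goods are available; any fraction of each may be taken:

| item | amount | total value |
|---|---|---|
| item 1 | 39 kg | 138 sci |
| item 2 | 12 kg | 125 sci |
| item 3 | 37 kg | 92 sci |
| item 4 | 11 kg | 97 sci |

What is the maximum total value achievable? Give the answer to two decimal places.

Take in order of value per unit:
- item 2 (125/12 per unit): all 12 → value 125, running total 125.00
- item 4 (97/11 per unit): all 11 → value 97, running total 222.00
- item 1 (138/39 per unit): all 39 → value 138, running total 360.00
- item 3 (92/37 per unit): 26 of 37 → value 26×92/37 = 64.6486, running total 424.65
Total 424.65.

424.65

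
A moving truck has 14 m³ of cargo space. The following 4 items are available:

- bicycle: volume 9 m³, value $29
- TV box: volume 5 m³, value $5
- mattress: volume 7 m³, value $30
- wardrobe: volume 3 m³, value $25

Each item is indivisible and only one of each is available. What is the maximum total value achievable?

$55

Check high-value combinations within 14 m³:
- mattress+wardrobe: volume 7+3=10, value 30+25=55
- bicycle+wardrobe: volume 9+3=12, value 29+25=54
- TV box+mattress: volume 5+7=12, value 5+30=35
Best: $55.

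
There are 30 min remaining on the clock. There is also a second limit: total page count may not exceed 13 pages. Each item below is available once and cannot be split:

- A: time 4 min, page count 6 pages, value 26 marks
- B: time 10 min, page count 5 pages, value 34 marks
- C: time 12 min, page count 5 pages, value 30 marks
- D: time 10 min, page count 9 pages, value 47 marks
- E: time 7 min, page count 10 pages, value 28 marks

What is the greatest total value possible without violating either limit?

64 marks

Feasible sets respecting both limits:
- B+C: time 22, page count 10, value 64
- A+B: time 14, page count 11, value 60
- A+C: time 16, page count 11, value 56
Best: 64 marks.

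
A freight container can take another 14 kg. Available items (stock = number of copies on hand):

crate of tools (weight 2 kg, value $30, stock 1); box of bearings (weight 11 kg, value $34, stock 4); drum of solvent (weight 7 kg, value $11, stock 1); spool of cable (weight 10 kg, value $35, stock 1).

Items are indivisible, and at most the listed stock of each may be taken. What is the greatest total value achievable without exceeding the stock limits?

Best selections within weight 14 and stock limits:
- 1×crate of tools + 1×spool of cable: weight 12, value 65
- 1×crate of tools + 1×box of bearings: weight 13, value 64
Best: $65.

$65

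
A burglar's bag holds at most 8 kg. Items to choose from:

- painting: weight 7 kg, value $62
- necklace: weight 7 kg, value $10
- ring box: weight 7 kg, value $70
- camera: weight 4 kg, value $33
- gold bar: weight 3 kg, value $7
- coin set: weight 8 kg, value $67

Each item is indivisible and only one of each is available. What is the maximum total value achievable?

This is a 0/1 knapsack; check combinations near the capacity.
- ring box: weight 7, value 70
- coin set: weight 8, value 67
- painting: weight 7, value 62
Best: $70.

$70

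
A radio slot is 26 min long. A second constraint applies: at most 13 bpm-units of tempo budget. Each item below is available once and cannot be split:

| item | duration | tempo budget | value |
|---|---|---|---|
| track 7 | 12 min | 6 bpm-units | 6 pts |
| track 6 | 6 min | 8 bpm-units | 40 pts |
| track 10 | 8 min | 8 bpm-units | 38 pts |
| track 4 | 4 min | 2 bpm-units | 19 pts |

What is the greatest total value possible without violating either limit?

59 pts

Feasible sets respecting both limits:
- track 6+track 4: duration 10, tempo budget 10, value 59
- track 10+track 4: duration 12, tempo budget 10, value 57
- track 6: duration 6, tempo budget 8, value 40
- track 10: duration 8, tempo budget 8, value 38
Best: 59 pts.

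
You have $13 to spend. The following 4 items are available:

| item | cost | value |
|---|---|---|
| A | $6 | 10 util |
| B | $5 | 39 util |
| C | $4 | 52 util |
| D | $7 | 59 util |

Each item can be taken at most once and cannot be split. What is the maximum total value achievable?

This is a 0/1 knapsack; check combinations near the capacity.
- C+D: cost 4+7=11, value 52+59=111
- B+D: cost 5+7=12, value 39+59=98
- B+C: cost 5+4=9, value 39+52=91
Best: 111 util.

111 util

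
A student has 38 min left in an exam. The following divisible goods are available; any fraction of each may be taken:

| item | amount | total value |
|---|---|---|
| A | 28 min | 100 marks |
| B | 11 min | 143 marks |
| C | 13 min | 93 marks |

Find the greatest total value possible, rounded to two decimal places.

286.00

Take in order of value per unit:
- B (143/11 per unit): all 11 → value 143, running total 143.00
- C (93/13 per unit): all 13 → value 93, running total 236.00
- A (100/28 per unit): 14 of 28 → value 14×100/28 = 50.0000, running total 286.00
Total 286.00.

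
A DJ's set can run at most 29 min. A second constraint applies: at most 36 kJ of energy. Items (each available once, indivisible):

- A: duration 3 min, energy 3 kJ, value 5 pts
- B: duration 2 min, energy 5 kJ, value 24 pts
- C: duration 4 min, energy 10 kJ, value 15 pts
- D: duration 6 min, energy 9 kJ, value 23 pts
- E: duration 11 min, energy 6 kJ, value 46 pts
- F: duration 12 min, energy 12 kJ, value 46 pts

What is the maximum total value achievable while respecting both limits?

Feasible sets respecting both limits:
- B+C+E+F: duration 29, energy 33, value 131
- A+B+E+F: duration 28, energy 26, value 121
- B+E+F: duration 25, energy 23, value 116
Best: 131 pts.

131 pts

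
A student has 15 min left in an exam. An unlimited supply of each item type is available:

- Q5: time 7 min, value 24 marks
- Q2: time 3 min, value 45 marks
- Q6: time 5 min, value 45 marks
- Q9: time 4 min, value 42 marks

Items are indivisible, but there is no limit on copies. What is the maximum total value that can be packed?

Best value-per-unit is Q2 at 45/3, and filling with it alone uses time 5×3=15. No mix of the others beats 5×45 = 225.

225 marks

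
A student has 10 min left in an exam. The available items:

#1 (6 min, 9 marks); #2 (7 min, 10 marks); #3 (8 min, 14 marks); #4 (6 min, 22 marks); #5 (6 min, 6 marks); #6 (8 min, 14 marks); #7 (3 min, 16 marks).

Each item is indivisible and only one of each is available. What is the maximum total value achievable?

This is a 0/1 knapsack; check combinations near the capacity.
- #4+#7: time 6+3=9, value 22+16=38
- #2+#7: time 7+3=10, value 10+16=26
- #1+#7: time 6+3=9, value 9+16=25
- #4: time 6, value 22
- #5+#7: time 6+3=9, value 6+16=22
Best: 38 marks.

38 marks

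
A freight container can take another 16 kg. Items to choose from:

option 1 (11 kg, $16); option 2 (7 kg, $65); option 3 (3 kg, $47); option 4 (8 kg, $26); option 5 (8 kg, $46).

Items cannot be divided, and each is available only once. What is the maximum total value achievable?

$112

Check high-value combinations within 16 kg:
- option 2+option 3: weight 7+3=10, value 65+47=112
- option 2+option 5: weight 7+8=15, value 65+46=111
- option 3+option 5: weight 3+8=11, value 47+46=93
Best: $112.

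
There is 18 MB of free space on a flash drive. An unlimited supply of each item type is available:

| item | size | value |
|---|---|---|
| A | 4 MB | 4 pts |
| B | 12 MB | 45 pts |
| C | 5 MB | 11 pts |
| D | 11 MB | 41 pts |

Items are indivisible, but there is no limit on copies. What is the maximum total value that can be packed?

Best value-per-unit is B at 45/12; filling with it alone gives 1×45 = 45.
Optimal mix: 1×B + 1×C → size 17, value 56.

56 pts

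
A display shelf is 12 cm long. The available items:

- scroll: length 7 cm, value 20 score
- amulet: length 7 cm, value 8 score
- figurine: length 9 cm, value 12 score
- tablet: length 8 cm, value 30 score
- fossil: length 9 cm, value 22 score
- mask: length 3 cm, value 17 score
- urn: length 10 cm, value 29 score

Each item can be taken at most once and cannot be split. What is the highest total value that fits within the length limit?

Check high-value combinations within 12 cm:
- tablet+mask: length 8+3=11, value 30+17=47
- fossil+mask: length 9+3=12, value 22+17=39
- scroll+mask: length 7+3=10, value 20+17=37
- tablet: length 8, value 30
- urn: length 10, value 29
Best: 47 score.

47 score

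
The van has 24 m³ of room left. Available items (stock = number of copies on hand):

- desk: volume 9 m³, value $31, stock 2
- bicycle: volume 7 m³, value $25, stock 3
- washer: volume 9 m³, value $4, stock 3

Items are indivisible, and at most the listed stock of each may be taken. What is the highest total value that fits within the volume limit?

$81

Best selections within volume 24 and stock limits:
- 1×desk + 2×bicycle: volume 23, value 81
- 3×bicycle: volume 21, value 75
- 2×desk: volume 18, value 62
- 1×desk + 1×bicycle: volume 16, value 56
Best: $81.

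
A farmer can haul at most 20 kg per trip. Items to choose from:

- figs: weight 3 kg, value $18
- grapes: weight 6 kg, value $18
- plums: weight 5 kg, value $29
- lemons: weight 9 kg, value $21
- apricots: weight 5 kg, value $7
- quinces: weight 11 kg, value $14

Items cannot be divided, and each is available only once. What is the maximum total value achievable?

$72

This is a 0/1 knapsack; check combinations near the capacity.
- figs+grapes+plums+apricots: weight 3+6+5+5=19, value 18+18+29+7=72
- figs+plums+lemons: weight 3+5+9=17, value 18+29+21=68
- grapes+plums+lemons: weight 6+5+9=20, value 18+29+21=68
Best: $72.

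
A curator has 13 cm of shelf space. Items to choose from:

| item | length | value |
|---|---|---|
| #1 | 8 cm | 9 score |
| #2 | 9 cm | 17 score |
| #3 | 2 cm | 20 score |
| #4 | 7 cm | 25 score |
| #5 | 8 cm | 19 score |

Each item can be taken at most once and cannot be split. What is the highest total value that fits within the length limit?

Check high-value combinations within 13 cm:
- #3+#4: length 2+7=9, value 20+25=45
- #3+#5: length 2+8=10, value 20+19=39
- #2+#3: length 9+2=11, value 17+20=37
Best: 45 score.

45 score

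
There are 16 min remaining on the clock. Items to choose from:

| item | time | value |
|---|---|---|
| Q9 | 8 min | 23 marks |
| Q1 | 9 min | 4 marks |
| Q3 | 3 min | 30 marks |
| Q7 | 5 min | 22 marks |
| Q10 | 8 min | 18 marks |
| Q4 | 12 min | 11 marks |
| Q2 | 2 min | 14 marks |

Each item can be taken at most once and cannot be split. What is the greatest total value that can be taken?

75 marks

This is a 0/1 knapsack; check combinations near the capacity.
- Q9+Q3+Q7: time 8+3+5=16, value 23+30+22=75
- Q3+Q7+Q10: time 3+5+8=16, value 30+22+18=70
- Q9+Q3+Q2: time 8+3+2=13, value 23+30+14=67
- Q3+Q7+Q2: time 3+5+2=10, value 30+22+14=66
- Q3+Q10+Q2: time 3+8+2=13, value 30+18+14=62
Best: 75 marks.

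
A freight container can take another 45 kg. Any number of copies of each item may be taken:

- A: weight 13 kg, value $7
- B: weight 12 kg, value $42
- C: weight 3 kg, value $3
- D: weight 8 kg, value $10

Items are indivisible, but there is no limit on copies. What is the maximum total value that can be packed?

Best value-per-unit is B at 42/12; filling with it alone gives 3×42 = 126.
Optimal mix: 3×B + 1×D → weight 44, value 136.

$136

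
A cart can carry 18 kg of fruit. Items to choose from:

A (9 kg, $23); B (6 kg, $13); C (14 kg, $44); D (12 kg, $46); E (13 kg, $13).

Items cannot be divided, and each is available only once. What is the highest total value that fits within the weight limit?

Check high-value combinations within 18 kg:
- B+D: weight 6+12=18, value 13+46=59
- D: weight 12, value 46
- C: weight 14, value 44
Best: $59.

$59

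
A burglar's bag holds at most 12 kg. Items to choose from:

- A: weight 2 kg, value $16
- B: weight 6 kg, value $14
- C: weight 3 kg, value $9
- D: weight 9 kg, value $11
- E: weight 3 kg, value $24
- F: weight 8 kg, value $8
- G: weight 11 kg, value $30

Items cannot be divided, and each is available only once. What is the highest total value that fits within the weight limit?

$54

Check high-value combinations within 12 kg:
- A+B+E: weight 2+6+3=11, value 16+14+24=54
- A+C+E: weight 2+3+3=8, value 16+9+24=49
- B+C+E: weight 6+3+3=12, value 14+9+24=47
- A+E: weight 2+3=5, value 16+24=40
- A+B+C: weight 2+6+3=11, value 16+14+9=39
Best: $54.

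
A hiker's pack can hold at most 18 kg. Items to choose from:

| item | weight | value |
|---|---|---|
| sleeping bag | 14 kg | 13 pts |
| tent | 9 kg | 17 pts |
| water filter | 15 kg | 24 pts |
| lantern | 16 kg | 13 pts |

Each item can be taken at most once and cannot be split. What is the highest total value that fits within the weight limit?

Check high-value combinations within 18 kg:
- water filter: weight 15, value 24
- tent: weight 9, value 17
- sleeping bag: weight 14, value 13
- lantern: weight 16, value 13
Best: 24 pts.

24 pts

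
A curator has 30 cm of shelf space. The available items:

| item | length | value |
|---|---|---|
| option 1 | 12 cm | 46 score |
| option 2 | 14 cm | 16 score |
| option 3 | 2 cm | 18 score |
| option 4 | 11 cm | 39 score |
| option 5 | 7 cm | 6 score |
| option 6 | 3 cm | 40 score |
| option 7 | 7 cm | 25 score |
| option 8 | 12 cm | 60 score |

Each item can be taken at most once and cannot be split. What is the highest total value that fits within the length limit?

164 score

Check high-value combinations within 30 cm:
- option 1+option 3+option 6+option 8: length 12+2+3+12=29, value 46+18+40+60=164
- option 3+option 4+option 6+option 8: length 2+11+3+12=28, value 18+39+40+60=157
- option 1+option 6+option 8: length 12+3+12=27, value 46+40+60=146
- option 3+option 6+option 7+option 8: length 2+3+7+12=24, value 18+40+25+60=143
Best: 164 score.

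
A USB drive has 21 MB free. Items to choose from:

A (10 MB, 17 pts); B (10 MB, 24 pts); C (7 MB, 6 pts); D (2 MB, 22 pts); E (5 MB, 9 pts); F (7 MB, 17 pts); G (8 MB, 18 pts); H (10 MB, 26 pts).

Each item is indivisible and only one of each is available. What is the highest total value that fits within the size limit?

66 pts

Check high-value combinations within 21 MB:
- D+G+H: size 2+8+10=20, value 22+18+26=66
- D+F+H: size 2+7+10=19, value 22+17+26=65
- B+D+G: size 10+2+8=20, value 24+22+18=64
- B+D+F: size 10+2+7=19, value 24+22+17=63
Best: 66 pts.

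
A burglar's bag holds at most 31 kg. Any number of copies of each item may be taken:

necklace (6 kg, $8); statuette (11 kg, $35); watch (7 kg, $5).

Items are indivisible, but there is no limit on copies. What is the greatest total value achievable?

$78

Best value-per-unit is statuette at 35/11; filling with it alone gives 2×35 = 70.
Optimal mix: 1×necklace + 2×statuette → weight 28, value 78.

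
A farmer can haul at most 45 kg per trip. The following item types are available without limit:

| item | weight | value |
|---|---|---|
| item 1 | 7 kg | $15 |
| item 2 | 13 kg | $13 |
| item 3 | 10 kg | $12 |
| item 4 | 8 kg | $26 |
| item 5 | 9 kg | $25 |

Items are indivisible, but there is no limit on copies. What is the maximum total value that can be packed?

Best value-per-unit is item 4 at 26/8, and filling with it alone uses weight 5×8=40. No mix of the others beats 5×26 = 130.

$130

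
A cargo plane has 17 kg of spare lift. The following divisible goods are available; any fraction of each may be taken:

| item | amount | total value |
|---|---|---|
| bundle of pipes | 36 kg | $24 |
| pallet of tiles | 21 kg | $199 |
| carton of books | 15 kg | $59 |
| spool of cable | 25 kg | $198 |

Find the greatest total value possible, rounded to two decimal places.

Take in order of value per unit:
- pallet of tiles (199/21 per unit): 17 of 21 → value 17×199/21 = 161.0952, running total 161.10
Total 161.10.

161.10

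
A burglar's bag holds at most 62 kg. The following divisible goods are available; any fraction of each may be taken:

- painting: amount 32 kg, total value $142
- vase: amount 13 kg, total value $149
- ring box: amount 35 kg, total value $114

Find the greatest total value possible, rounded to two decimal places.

346.37

Take in order of value per unit:
- vase (149/13 per unit): all 13 → value 149, running total 149.00
- painting (142/32 per unit): all 32 → value 142, running total 291.00
- ring box (114/35 per unit): 17 of 35 → value 17×114/35 = 55.3714, running total 346.37
Total 346.37.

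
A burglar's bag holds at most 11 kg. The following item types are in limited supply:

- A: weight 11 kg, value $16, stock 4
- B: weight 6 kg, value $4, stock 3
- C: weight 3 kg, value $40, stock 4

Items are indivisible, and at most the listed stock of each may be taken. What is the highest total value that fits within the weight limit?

$120

Best selections within weight 11 and stock limits:
- 3×C: weight 9, value 120
- 2×C: weight 6, value 80
- 1×B + 1×C: weight 9, value 44
Best: $120.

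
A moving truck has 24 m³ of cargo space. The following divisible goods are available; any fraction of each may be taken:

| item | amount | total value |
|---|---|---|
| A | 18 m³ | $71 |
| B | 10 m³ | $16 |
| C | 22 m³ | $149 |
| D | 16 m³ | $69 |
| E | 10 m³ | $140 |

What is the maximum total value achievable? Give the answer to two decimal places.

Take in order of value per unit:
- E (140/10 per unit): all 10 → value 140, running total 140.00
- C (149/22 per unit): 14 of 22 → value 14×149/22 = 94.8182, running total 234.82
Total 234.82.

234.82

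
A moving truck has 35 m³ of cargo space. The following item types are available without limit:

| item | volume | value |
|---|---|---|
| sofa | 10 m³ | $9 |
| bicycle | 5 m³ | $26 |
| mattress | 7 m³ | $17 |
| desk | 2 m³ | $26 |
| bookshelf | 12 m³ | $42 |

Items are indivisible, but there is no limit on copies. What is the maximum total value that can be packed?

$442

Best value-per-unit is desk at 26/2, and filling with it alone uses volume 17×2=34. No mix of the others beats 17×26 = 442.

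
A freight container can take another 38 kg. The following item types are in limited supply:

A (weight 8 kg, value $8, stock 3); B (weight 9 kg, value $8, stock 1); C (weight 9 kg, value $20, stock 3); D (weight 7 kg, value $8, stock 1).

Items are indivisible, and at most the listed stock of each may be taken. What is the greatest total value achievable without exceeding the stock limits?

$68

Best selections within weight 38 and stock limits:
- 3×C + 1×D: weight 34, value 68
- 1×A + 3×C: weight 35, value 68
Best: $68.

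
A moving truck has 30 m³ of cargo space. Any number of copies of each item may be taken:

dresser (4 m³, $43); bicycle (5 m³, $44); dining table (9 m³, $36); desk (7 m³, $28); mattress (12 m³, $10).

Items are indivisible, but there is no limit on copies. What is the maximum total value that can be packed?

$303

Best value-per-unit is dresser at 43/4; filling with it alone gives 7×43 = 301.
Optimal mix: 5×dresser + 2×bicycle → volume 30, value 303.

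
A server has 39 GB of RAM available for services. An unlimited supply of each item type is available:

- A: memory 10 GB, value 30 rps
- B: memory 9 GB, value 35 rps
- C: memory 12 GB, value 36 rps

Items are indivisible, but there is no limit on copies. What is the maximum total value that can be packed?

Best value-per-unit is B at 35/9; filling with it alone gives 4×35 = 140.
Optimal mix: 3×B + 1×C → memory 39, value 141.

141 rps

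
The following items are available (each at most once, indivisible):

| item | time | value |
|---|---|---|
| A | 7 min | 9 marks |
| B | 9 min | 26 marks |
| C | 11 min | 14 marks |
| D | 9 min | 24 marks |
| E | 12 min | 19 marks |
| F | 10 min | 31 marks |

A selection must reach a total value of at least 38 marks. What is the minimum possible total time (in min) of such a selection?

Subsets with value ≥ 38, sorted by total time:
- A+F: time 17, value 40
- B+D: time 18, value 50
- B+F: time 19, value 57
- D+F: time 19, value 55
Minimum time: 17 min.

17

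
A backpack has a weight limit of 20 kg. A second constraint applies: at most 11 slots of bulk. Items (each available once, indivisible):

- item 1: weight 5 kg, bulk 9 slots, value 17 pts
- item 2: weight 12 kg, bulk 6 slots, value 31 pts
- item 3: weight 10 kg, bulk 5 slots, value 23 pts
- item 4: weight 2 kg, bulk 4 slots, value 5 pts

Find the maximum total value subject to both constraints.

36 pts

Feasible sets respecting both limits:
- item 2+item 4: weight 14, bulk 10, value 36
- item 2: weight 12, bulk 6, value 31
- item 3+item 4: weight 12, bulk 9, value 28
Best: 36 pts.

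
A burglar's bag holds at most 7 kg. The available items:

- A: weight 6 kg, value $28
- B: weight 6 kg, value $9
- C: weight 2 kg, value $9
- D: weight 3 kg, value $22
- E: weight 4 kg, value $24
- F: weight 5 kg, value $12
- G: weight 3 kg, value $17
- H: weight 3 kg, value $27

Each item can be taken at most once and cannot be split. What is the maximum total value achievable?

Check high-value combinations within 7 kg:
- E+H: weight 4+3=7, value 24+27=51
- D+H: weight 3+3=6, value 22+27=49
- D+E: weight 3+4=7, value 22+24=46
- G+H: weight 3+3=6, value 17+27=44
- E+G: weight 4+3=7, value 24+17=41
Best: $51.

$51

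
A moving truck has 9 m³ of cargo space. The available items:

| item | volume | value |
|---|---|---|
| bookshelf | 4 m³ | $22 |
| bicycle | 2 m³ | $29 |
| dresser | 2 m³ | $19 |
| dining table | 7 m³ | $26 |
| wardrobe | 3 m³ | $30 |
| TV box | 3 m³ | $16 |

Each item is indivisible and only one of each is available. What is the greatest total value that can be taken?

$81

Check high-value combinations within 9 m³:
- bookshelf+bicycle+wardrobe: volume 4+2+3=9, value 22+29+30=81
- bicycle+dresser+wardrobe: volume 2+2+3=7, value 29+19+30=78
- bicycle+wardrobe+TV box: volume 2+3+3=8, value 29+30+16=75
- bookshelf+dresser+wardrobe: volume 4+2+3=9, value 22+19+30=71
- bookshelf+bicycle+dresser: volume 4+2+2=8, value 22+29+19=70
Best: $81.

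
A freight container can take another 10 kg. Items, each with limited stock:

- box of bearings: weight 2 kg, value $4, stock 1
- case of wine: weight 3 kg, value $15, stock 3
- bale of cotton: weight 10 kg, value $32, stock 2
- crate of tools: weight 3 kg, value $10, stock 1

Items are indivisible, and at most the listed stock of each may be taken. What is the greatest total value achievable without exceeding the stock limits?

Top feasible selections:
- 3×case of wine: weight 9, value 45
- 2×case of wine + 1×crate of tools: weight 9, value 40
- 1×box of bearings + 2×case of wine: weight 8, value 34
- 1×bale of cotton: weight 10, value 32
Best: $45.

$45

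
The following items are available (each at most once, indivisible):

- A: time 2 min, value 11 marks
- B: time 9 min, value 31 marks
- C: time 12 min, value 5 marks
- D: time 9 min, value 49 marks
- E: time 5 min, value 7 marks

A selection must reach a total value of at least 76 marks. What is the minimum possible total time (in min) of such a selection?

18

Subsets with value ≥ 76, sorted by total time:
- B+D: time 18, value 80
- A+B+D: time 20, value 91
Minimum time: 18 min.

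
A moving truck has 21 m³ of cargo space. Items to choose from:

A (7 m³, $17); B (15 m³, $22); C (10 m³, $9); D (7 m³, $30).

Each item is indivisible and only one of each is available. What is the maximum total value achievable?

$47

This is a 0/1 knapsack; check combinations near the capacity.
- A+D: volume 7+7=14, value 17+30=47
- C+D: volume 10+7=17, value 9+30=39
- D: volume 7, value 30
- A+C: volume 7+10=17, value 17+9=26
Best: $47.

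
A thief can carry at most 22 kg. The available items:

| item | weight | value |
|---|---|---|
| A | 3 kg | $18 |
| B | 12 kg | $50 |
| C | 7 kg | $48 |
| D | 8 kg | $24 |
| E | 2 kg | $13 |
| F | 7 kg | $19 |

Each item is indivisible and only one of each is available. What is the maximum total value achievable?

$116

This is a 0/1 knapsack; check combinations near the capacity.
- A+B+C: weight 3+12+7=22, value 18+50+48=116
- B+C+E: weight 12+7+2=21, value 50+48+13=111
- A+C+D+E: weight 3+7+8+2=20, value 18+48+24+13=103
- B+C: weight 12+7=19, value 50+48=98
- A+C+E+F: weight 3+7+2+7=19, value 18+48+13+19=98
Best: $116.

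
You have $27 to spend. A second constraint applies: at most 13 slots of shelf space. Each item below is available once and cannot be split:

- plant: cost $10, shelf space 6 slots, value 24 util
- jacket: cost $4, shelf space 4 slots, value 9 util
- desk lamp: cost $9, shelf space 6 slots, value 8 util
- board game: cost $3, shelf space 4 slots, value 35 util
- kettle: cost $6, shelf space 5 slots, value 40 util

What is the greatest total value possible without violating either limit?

Feasible sets respecting both limits:
- jacket+board game+kettle: cost 13, shelf space 13, value 84
- board game+kettle: cost 9, shelf space 9, value 75
- plant+kettle: cost 16, shelf space 11, value 64
- plant+board game: cost 13, shelf space 10, value 59
Best: 84 util.

84 util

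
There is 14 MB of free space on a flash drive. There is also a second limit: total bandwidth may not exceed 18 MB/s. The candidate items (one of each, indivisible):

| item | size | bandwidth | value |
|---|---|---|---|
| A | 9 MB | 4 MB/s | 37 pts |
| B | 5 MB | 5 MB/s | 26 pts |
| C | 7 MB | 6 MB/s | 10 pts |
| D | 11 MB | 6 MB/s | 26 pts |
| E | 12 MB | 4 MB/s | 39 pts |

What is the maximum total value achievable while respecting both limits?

Feasible sets respecting both limits:
- A+B: size 14, bandwidth 9, value 63
- E: size 12, bandwidth 4, value 39
- A: size 9, bandwidth 4, value 37
- B+C: size 12, bandwidth 11, value 36
Best: 63 pts.

63 pts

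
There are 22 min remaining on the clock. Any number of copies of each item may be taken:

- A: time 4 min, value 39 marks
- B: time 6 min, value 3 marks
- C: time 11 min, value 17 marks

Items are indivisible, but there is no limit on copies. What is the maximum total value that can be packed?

195 marks

Best value-per-unit is A at 39/4, and filling with it alone uses time 5×4=20. No mix of the others beats 5×39 = 195.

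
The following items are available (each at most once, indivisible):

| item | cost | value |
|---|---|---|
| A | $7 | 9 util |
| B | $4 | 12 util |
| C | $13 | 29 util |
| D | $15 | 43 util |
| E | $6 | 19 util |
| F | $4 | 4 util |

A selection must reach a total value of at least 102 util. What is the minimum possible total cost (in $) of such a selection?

38

Subsets with value ≥ 102, sorted by total cost:
- B+C+D+E: cost 38, value 103
- B+C+D+E+F: cost 42, value 107
Minimum cost: 38 $.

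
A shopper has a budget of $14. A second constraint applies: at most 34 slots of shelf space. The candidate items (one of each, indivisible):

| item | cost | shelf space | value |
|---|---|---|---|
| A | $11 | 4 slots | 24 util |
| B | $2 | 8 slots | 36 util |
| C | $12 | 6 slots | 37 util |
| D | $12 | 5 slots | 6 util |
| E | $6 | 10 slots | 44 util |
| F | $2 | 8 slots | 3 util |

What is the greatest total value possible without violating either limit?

83 util

Feasible sets respecting both limits:
- B+E+F: cost 10, shelf space 26, value 83
- B+E: cost 8, shelf space 18, value 80
- B+C: cost 14, shelf space 14, value 73
Best: 83 util.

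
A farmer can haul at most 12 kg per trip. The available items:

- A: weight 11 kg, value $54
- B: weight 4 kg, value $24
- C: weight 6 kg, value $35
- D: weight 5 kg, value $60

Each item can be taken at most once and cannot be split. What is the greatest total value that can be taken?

$95

Check high-value combinations within 12 kg:
- C+D: weight 6+5=11, value 35+60=95
- B+D: weight 4+5=9, value 24+60=84
- D: weight 5, value 60
Best: $95.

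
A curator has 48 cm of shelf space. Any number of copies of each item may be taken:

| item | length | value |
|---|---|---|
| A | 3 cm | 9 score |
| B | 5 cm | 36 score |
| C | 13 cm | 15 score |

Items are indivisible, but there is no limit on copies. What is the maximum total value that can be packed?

Best value-per-unit is B at 36/5; filling with it alone gives 9×36 = 324.
Optimal mix: 1×A + 9×B → length 48, value 333.

333 score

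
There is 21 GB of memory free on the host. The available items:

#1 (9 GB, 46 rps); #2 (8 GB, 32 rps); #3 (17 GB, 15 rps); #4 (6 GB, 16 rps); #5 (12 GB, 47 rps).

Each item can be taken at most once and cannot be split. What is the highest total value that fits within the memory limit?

93 rps

Check high-value combinations within 21 GB:
- #1+#5: memory 9+12=21, value 46+47=93
- #2+#5: memory 8+12=20, value 32+47=79
- #1+#2: memory 9+8=17, value 46+32=78
- #4+#5: memory 6+12=18, value 16+47=63
- #1+#4: memory 9+6=15, value 46+16=62
Best: 93 rps.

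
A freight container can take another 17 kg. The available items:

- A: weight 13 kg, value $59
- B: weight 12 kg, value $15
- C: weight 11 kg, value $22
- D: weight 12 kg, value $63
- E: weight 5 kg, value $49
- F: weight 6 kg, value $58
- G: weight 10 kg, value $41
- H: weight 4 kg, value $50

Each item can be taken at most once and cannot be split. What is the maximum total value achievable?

$157

This is a 0/1 knapsack; check combinations near the capacity.
- E+F+H: weight 5+6+4=15, value 49+58+50=157
- D+H: weight 12+4=16, value 63+50=113
- D+E: weight 12+5=17, value 63+49=112
- A+H: weight 13+4=17, value 59+50=109
Best: $157.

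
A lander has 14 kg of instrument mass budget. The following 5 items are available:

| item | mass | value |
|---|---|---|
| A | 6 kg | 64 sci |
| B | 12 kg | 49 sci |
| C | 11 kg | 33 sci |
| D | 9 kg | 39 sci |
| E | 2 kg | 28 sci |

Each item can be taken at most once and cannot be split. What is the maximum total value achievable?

This is a 0/1 knapsack; check combinations near the capacity.
- A+E: mass 6+2=8, value 64+28=92
- B+E: mass 12+2=14, value 49+28=77
- D+E: mass 9+2=11, value 39+28=67
- A: mass 6, value 64
Best: 92 sci.

92 sci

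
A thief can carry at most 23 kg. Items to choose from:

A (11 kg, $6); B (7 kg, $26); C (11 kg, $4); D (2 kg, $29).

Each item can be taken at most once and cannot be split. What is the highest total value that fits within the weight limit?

$61

This is a 0/1 knapsack; check combinations near the capacity.
- A+B+D: weight 11+7+2=20, value 6+26+29=61
- B+C+D: weight 7+11+2=20, value 26+4+29=59
- B+D: weight 7+2=9, value 26+29=55
- A+D: weight 11+2=13, value 6+29=35
Best: $61.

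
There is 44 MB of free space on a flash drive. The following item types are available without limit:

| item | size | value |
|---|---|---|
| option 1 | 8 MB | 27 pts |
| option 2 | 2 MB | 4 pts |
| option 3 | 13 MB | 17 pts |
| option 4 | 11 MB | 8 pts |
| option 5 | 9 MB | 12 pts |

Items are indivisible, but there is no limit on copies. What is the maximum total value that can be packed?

Best value-per-unit is option 1 at 27/8; filling with it alone gives 5×27 = 135.
Optimal mix: 5×option 1 + 2×option 2 → size 44, value 143.

143 pts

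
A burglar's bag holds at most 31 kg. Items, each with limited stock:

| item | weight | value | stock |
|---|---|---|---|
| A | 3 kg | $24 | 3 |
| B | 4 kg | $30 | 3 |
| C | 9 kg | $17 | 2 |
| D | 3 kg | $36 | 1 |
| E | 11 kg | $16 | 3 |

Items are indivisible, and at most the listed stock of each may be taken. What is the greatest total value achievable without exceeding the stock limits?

$198

Top feasible selections:
- 3×A + 3×B + 1×D: weight 24, value 198
- 2×A + 3×B + 1×C + 1×D: weight 30, value 191
- 3×A + 2×B + 1×C + 1×D: weight 29, value 185
- 3×A + 2×B + 1×D + 1×E: weight 31, value 184
Best: $198.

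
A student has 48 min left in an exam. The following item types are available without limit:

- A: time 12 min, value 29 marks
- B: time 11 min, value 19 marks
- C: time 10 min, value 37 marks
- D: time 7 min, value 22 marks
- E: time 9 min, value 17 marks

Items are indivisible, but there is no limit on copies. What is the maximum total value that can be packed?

Best value-per-unit is C at 37/10; filling with it alone gives 4×37 = 148.
Optimal mix: 4×C + 1×D → time 47, value 170.

170 marks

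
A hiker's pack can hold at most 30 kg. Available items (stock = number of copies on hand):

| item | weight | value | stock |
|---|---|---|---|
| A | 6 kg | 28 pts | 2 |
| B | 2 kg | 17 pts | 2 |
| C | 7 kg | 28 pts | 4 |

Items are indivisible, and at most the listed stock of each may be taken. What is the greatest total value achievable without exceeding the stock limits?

Top feasible selections:
- 2×A + 2×B + 2×C: weight 30, value 146
- 2×A + 1×B + 2×C: weight 28, value 129
- 1×A + 1×B + 3×C: weight 29, value 129
- 1×B + 4×C: weight 30, value 129
Best: 146 pts.

146 pts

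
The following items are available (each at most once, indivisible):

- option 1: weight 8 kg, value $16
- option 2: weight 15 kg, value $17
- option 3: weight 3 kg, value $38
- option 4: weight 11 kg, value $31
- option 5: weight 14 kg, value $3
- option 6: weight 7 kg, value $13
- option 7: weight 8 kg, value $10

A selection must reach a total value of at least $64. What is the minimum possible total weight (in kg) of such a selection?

Subsets with value ≥ 64, sorted by total weight:
- option 3+option 4: weight 14, value 69
- option 1+option 3+option 6: weight 18, value 67
- option 1+option 3+option 7: weight 19, value 64
- option 3+option 4+option 6: weight 21, value 82
Minimum weight: 14 kg.

14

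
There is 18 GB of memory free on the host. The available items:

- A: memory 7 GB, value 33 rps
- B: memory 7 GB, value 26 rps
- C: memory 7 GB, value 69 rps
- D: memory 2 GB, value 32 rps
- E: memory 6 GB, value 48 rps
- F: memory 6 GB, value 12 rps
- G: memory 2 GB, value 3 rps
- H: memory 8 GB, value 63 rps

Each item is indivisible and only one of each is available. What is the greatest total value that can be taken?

Check high-value combinations within 18 GB:
- C+D+H: memory 7+2+8=17, value 69+32+63=164
- C+D+E+G: memory 7+2+6+2=17, value 69+32+48+3=152
- C+D+E: memory 7+2+6=15, value 69+32+48=149
- D+E+G+H: memory 2+6+2+8=18, value 32+48+3+63=146
Best: 164 rps.

164 rps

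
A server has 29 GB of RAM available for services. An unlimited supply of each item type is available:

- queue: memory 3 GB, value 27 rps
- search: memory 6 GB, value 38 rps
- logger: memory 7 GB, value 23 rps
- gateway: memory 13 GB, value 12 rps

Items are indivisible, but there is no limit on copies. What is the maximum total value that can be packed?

243 rps

Best value-per-unit is queue at 27/3, and filling with it alone uses memory 9×3=27. No mix of the others beats 9×27 = 243.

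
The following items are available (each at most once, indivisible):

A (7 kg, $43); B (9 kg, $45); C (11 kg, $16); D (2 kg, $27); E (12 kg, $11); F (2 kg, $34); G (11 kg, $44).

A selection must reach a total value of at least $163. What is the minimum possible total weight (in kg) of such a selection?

29

Subsets with value ≥ 163, sorted by total weight:
- A+B+F+G: weight 29, value 166
- A+B+D+F+G: weight 31, value 193
Minimum weight: 29 kg.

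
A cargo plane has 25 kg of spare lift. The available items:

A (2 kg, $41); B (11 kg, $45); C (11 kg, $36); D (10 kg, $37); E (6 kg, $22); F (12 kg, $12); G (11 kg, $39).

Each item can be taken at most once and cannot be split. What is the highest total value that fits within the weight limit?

Check high-value combinations within 25 kg:
- A+B+G: weight 2+11+11=24, value 41+45+39=125
- A+B+D: weight 2+11+10=23, value 41+45+37=123
- A+B+C: weight 2+11+11=24, value 41+45+36=122
- A+D+G: weight 2+10+11=23, value 41+37+39=117
- A+C+G: weight 2+11+11=24, value 41+36+39=116
Best: $125.

$125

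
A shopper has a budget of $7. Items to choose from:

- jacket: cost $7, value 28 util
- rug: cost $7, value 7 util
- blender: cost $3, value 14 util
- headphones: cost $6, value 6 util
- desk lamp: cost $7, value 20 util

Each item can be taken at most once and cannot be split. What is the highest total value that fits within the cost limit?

28 util

Check high-value combinations within $7:
- jacket: cost 7, value 28
- desk lamp: cost 7, value 20
- blender: cost 3, value 14
- rug: cost 7, value 7
- headphones: cost 6, value 6
Best: 28 util.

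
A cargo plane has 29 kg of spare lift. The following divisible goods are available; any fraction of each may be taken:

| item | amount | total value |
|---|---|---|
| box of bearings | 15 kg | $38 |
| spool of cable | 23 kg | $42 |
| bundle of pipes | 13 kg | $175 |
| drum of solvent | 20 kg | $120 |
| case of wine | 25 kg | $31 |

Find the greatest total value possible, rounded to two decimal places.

Take in order of value per unit:
- bundle of pipes (175/13 per unit): all 13 → value 175, running total 175.00
- drum of solvent (120/20 per unit): 16 of 20 → value 16×120/20 = 96.0000, running total 271.00
Total 271.00.

271.00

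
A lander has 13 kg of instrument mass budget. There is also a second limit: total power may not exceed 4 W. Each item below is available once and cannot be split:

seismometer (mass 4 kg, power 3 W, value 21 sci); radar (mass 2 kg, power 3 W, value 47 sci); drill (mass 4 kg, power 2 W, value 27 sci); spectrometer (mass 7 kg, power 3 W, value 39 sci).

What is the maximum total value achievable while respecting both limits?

47 sci

Feasible sets respecting both limits:
- radar: mass 2, power 3, value 47
- spectrometer: mass 7, power 3, value 39
- drill: mass 4, power 2, value 27
Best: 47 sci.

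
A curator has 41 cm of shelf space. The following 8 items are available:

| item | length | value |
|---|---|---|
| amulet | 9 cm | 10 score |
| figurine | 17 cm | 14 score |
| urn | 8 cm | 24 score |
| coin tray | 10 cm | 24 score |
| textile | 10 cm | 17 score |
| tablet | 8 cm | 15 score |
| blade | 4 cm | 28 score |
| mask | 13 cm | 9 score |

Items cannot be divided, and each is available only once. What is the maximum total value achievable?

Check high-value combinations within 41 cm:
- urn+coin tray+textile+tablet+blade: length 8+10+10+8+4=40, value 24+24+17+15+28=108
- amulet+urn+coin tray+textile+blade: length 9+8+10+10+4=41, value 10+24+24+17+28=103
- amulet+urn+coin tray+tablet+blade: length 9+8+10+8+4=39, value 10+24+24+15+28=101
- amulet+urn+textile+tablet+blade: length 9+8+10+8+4=39, value 10+24+17+15+28=94
Best: 108 score.

108 score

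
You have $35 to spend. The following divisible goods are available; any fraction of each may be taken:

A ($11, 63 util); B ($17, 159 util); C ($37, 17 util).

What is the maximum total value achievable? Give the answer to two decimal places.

Take in order of value per unit:
- B (159/17 per unit): all 17 → value 159, running total 159.00
- A (63/11 per unit): all 11 → value 63, running total 222.00
- C (17/37 per unit): 7 of 37 → value 7×17/37 = 3.2162, running total 225.22
Total 225.22.

225.22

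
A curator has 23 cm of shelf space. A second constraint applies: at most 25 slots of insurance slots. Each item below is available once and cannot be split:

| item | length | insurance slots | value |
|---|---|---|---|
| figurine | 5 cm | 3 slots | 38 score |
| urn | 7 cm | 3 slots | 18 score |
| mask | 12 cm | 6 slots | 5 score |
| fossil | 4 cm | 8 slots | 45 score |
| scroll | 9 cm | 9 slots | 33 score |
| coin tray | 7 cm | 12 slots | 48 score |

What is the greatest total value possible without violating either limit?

Feasible sets respecting both limits:
- figurine+fossil+coin tray: length 16, insurance slots 23, value 131
- figurine+scroll+coin tray: length 21, insurance slots 24, value 119
- figurine+fossil+scroll: length 18, insurance slots 20, value 116
- urn+fossil+coin tray: length 18, insurance slots 23, value 111
Best: 131 score.

131 score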